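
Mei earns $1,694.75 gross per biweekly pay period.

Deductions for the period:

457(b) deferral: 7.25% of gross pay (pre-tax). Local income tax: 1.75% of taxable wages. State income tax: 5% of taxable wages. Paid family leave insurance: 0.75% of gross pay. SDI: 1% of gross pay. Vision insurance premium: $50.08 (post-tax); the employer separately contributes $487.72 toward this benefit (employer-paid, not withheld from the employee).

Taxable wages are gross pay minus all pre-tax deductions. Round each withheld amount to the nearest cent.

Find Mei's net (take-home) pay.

$1,386.04

457(b) deferral: $1,694.75 × 0.0725 = $122.87
Taxable wages = $1,694.75 − $122.87 = $1,571.88
Local income tax: $1,571.88 × 0.0175 = $27.51
State income tax: $1,571.88 × 0.05 = $78.59
Paid family leave insurance: $1,694.75 × 0.0075 = $12.71
SDI: $1,694.75 × 0.01 = $16.95
Vision insurance premium: $50.08
(Employer's $487.72 toward vision insurance premium is not withheld from the employee.)
Total deductions = $122.87 + $27.51 + $78.59 + $12.71 + $16.95 + $50.08 = $308.71
Net pay = $1,694.75 − $308.71 = $1,386.04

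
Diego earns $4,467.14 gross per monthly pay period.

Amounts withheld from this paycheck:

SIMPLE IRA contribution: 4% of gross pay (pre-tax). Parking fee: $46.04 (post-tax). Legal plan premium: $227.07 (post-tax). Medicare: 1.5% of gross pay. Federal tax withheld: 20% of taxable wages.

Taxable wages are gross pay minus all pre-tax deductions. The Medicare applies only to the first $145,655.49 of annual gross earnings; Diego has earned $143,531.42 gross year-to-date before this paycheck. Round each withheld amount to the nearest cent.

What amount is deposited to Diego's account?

SIMPLE IRA contribution: $4,467.14 × 0.04 = $178.69
Taxable wages = $4,467.14 − $178.69 = $4,288.45
Federal tax withheld: $4,288.45 × 0.2 = $857.69
Medicare: only $145,655.49 − $143,531.42 = $2,124.07 of this check is subject → $2,124.07 × 0.015 = $31.86
Parking fee: $46.04
Legal plan premium: $227.07
Total deductions = $178.69 + $857.69 + $31.86 + $46.04 + $227.07 = $1,341.35
Net pay = $4,467.14 − $1,341.35 = $3,125.79

$3,125.79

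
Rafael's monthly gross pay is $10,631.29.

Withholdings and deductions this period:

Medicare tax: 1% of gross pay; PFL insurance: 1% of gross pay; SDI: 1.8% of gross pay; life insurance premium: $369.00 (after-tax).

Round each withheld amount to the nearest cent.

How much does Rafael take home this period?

$9,858.31

Medicare tax: $10,631.29 × 0.01 = $106.31
PFL insurance: $10,631.29 × 0.01 = $106.31
SDI: $10,631.29 × 0.018 = $191.36
Life insurance premium: $369.00
Total deductions = $106.31 + $106.31 + $191.36 + $369.00 = $772.98
Net pay = $10,631.29 − $772.98 = $9,858.31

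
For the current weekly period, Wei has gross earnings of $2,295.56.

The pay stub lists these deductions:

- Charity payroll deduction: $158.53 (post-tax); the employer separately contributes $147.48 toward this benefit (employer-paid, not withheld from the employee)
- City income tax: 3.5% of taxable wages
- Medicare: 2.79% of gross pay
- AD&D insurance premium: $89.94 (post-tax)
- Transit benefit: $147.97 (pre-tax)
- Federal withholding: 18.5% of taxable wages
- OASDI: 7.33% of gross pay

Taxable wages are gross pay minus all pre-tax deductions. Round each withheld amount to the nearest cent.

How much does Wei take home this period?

Transit benefit: $147.97
Taxable wages = $2,295.56 − $147.97 = $2,147.59
City income tax: $2,147.59 × 0.035 = $75.17
Federal withholding: $2,147.59 × 0.185 = $397.30
OASDI: $2,295.56 × 0.0733 = $168.26
Medicare: $2,295.56 × 0.0279 = $64.05
Charity payroll deduction: $158.53
AD&D insurance premium: $89.94
(Employer's $147.48 toward charity payroll deduction is not withheld from the employee.)
Total deductions = $147.97 + $75.17 + $397.30 + $168.26 + $64.05 + $158.53 + $89.94 = $1,101.22
Net pay = $2,295.56 − $1,101.22 = $1,194.34

$1,194.34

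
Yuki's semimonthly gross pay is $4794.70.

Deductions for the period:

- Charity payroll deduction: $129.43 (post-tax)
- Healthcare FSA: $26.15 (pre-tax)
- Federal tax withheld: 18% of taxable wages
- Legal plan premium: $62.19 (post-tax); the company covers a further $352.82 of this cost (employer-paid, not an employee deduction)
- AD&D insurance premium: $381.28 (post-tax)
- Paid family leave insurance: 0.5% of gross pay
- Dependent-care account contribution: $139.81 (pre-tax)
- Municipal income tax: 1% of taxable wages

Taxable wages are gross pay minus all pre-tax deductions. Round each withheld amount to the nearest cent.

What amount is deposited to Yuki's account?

Healthcare FSA: $26.15
Dependent-care account contribution: $139.81
Pre-tax total = $26.15 + $139.81 = $165.96
Taxable wages = $4794.70 − $165.96 = $4628.74
Municipal income tax: $4628.74 × 0.01 = $46.29
Federal tax withheld: $4628.74 × 0.18 = $833.17
Paid family leave insurance: $4794.70 × 0.005 = $23.97
AD&D insurance premium: $381.28
Charity payroll deduction: $129.43
Legal plan premium: $62.19
(Employer's $352.82 toward legal plan premium is not withheld from the employee.)
Total deductions = $26.15 + $139.81 + $46.29 + $833.17 + $23.97 + $381.28 + $129.43 + $62.19 = $1642.29
Net pay = $4794.70 − $1642.29 = $3152.41

$3152.41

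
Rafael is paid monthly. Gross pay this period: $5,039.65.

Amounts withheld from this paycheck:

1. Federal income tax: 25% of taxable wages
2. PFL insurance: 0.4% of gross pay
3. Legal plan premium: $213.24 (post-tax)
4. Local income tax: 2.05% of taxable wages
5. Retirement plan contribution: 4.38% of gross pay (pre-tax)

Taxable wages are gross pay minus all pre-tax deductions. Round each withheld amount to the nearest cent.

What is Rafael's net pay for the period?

Retirement plan contribution: $5,039.65 × 0.0438 = $220.74
Taxable wages = $5,039.65 − $220.74 = $4,818.91
Local income tax: $4,818.91 × 0.0205 = $98.79
Federal income tax: $4,818.91 × 0.25 = $1,204.73
PFL insurance: $5,039.65 × 0.004 = $20.16
Legal plan premium: $213.24
Total deductions = $220.74 + $98.79 + $1,204.73 + $20.16 + $213.24 = $1,757.66
Net pay = $5,039.65 − $1,757.66 = $3,281.99

$3,281.99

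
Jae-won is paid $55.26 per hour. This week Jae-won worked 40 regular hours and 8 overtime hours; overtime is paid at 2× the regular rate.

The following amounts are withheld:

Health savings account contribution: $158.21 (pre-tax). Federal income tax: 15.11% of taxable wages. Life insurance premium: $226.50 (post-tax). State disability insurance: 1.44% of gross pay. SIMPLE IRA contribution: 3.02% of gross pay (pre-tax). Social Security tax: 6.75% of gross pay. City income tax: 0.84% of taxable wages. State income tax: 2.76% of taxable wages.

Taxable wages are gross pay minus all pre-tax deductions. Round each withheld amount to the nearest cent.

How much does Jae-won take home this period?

$1831.05

Regular pay: 40 × $55.26 = $2210.40
Overtime pay: 8 × $55.26 × 2 = $884.16
Gross pay = $2210.40 + $884.16 = $3094.56
Health savings account contribution: $158.21
SIMPLE IRA contribution: $3094.56 × 0.0302 = $93.46
Pre-tax total = $158.21 + $93.46 = $251.67
Taxable wages = $3094.56 − $251.67 = $2842.89
State income tax: $2842.89 × 0.0276 = $78.46
City income tax: $2842.89 × 0.0084 = $23.88
Federal income tax: $2842.89 × 0.1511 = $429.56
Social Security tax: $3094.56 × 0.0675 = $208.88
State disability insurance: $3094.56 × 0.0144 = $44.56
Life insurance premium: $226.50
Total deductions = $158.21 + $93.46 + $78.46 + $23.88 + $429.56 + $208.88 + $44.56 + $226.50 = $1263.51
Net pay = $3094.56 − $1263.51 = $1831.05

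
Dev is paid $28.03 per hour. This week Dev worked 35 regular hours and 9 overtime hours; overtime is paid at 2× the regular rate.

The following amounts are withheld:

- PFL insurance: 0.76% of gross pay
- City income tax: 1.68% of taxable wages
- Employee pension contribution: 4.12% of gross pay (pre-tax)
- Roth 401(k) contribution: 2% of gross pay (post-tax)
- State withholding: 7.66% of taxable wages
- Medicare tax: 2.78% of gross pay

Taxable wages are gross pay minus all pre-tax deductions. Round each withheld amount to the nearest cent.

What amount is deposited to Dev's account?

Regular pay: 35 × $28.03 = $981.05
Overtime pay: 9 × $28.03 × 2 = $504.54
Gross pay = $981.05 + $504.54 = $1,485.59
Employee pension contribution: $1,485.59 × 0.0412 = $61.21
Taxable wages = $1,485.59 − $61.21 = $1,424.38
State withholding: $1,424.38 × 0.0766 = $109.11
City income tax: $1,424.38 × 0.0168 = $23.93
Medicare tax: $1,485.59 × 0.0278 = $41.30
PFL insurance: $1,485.59 × 0.0076 = $11.29
Roth 401(k) contribution: $1,485.59 × 0.02 = $29.71
Total deductions = $61.21 + $109.11 + $23.93 + $41.30 + $11.29 + $29.71 = $276.55
Net pay = $1,485.59 − $276.55 = $1,209.04

$1,209.04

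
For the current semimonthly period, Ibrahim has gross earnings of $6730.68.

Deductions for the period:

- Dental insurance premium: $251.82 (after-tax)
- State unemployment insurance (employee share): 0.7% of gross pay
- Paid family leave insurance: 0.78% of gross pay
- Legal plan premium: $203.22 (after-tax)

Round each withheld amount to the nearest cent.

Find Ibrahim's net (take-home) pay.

State unemployment insurance (employee share): $6730.68 × 0.007 = $47.11
Paid family leave insurance: $6730.68 × 0.0078 = $52.50
Legal plan premium: $203.22
Dental insurance premium: $251.82
Total deductions = $47.11 + $52.50 + $203.22 + $251.82 = $554.65
Net pay = $6730.68 − $554.65 = $6176.03

$6176.03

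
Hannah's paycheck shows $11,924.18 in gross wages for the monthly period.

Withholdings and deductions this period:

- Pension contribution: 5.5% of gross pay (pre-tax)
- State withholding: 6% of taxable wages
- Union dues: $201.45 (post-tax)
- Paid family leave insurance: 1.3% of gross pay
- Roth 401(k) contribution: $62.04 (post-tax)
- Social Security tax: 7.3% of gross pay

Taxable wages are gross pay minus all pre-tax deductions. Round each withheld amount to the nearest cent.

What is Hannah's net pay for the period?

Pension contribution: $11,924.18 × 0.055 = $655.83
Taxable wages = $11,924.18 − $655.83 = $11,268.35
State withholding: $11,268.35 × 0.06 = $676.10
Social Security tax: $11,924.18 × 0.073 = $870.47
Paid family leave insurance: $11,924.18 × 0.013 = $155.01
Union dues: $201.45
Roth 401(k) contribution: $62.04
Total deductions = $655.83 + $676.10 + $870.47 + $155.01 + $201.45 + $62.04 = $2,620.90
Net pay = $11,924.18 − $2,620.90 = $9,303.28

$9,303.28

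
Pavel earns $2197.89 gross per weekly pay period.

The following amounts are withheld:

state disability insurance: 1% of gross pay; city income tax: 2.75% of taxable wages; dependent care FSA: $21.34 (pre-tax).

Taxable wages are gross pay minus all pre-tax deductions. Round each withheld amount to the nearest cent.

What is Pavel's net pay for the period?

$2094.71

Dependent care FSA: $21.34
Taxable wages = $2197.89 − $21.34 = $2176.55
City income tax: $2176.55 × 0.0275 = $59.86
State disability insurance: $2197.89 × 0.01 = $21.98
Total deductions = $21.34 + $59.86 + $21.98 = $103.18
Net pay = $2197.89 − $103.18 = $2094.71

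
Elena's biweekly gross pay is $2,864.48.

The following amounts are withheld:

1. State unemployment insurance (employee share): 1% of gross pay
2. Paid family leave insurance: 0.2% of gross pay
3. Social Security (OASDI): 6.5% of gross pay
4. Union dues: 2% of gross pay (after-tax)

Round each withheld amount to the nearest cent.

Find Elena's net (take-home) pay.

State unemployment insurance (employee share): $2,864.48 × 0.01 = $28.64
Social Security (OASDI): $2,864.48 × 0.065 = $186.19
Paid family leave insurance: $2,864.48 × 0.002 = $5.73
Union dues: $2,864.48 × 0.02 = $57.29
Total deductions = $28.64 + $186.19 + $5.73 + $57.29 = $277.85
Net pay = $2,864.48 − $277.85 = $2,586.63

$2,586.63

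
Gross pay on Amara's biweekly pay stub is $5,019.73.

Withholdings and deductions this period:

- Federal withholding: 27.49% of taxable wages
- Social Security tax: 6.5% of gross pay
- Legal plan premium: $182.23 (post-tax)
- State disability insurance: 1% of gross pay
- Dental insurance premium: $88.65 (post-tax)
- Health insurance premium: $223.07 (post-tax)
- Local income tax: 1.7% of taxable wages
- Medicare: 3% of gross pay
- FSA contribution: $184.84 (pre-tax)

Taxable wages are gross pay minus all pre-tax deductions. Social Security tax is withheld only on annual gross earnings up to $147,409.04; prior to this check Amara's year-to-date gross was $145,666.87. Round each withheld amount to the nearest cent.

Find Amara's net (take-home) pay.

FSA contribution: $184.84
Taxable wages = $5,019.73 − $184.84 = $4,834.89
Local income tax: $4,834.89 × 0.017 = $82.19
Federal withholding: $4,834.89 × 0.2749 = $1,329.11
State disability insurance: $5,019.73 × 0.01 = $50.20
Social Security tax: only $147,409.04 − $145,666.87 = $1,742.17 of this check is subject → $1,742.17 × 0.065 = $113.24
Medicare: $5,019.73 × 0.03 = $150.59
Health insurance premium: $223.07
Legal plan premium: $182.23
Dental insurance premium: $88.65
Total deductions = $184.84 + $82.19 + $1,329.11 + $50.20 + $113.24 + $150.59 + $223.07 + $182.23 + $88.65 = $2,404.12
Net pay = $5,019.73 − $2,404.12 = $2,615.61

$2,615.61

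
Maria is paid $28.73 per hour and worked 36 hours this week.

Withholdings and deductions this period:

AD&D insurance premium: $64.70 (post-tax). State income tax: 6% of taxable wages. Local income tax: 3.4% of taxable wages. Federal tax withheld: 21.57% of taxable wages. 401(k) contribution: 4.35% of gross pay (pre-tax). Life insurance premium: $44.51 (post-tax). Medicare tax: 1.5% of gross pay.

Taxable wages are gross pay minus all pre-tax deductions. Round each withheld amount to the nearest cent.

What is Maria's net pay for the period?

Gross pay: 36 × $28.73 = $1,034.28
401(k) contribution: $1,034.28 × 0.0435 = $44.99
Taxable wages = $1,034.28 − $44.99 = $989.29
Local income tax: $989.29 × 0.034 = $33.64
Federal tax withheld: $989.29 × 0.2157 = $213.39
State income tax: $989.29 × 0.06 = $59.36
Medicare tax: $1,034.28 × 0.015 = $15.51
AD&D insurance premium: $64.70
Life insurance premium: $44.51
Total deductions = $44.99 + $33.64 + $213.39 + $59.36 + $15.51 + $64.70 + $44.51 = $476.10
Net pay = $1,034.28 − $476.10 = $558.18

$558.18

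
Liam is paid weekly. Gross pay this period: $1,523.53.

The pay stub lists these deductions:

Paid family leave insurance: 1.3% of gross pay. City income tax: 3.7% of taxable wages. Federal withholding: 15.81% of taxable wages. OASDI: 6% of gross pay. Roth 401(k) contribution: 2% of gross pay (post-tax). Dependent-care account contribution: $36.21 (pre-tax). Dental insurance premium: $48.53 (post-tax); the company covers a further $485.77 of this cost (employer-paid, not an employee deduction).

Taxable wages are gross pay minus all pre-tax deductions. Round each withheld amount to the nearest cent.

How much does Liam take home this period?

Dependent-care account contribution: $36.21
Taxable wages = $1,523.53 − $36.21 = $1,487.32
Federal withholding: $1,487.32 × 0.1581 = $235.15
City income tax: $1,487.32 × 0.037 = $55.03
Paid family leave insurance: $1,523.53 × 0.013 = $19.81
OASDI: $1,523.53 × 0.06 = $91.41
Roth 401(k) contribution: $1,523.53 × 0.02 = $30.47
Dental insurance premium: $48.53
(Employer's $485.77 toward dental insurance premium is not withheld from the employee.)
Total deductions = $36.21 + $235.15 + $55.03 + $19.81 + $91.41 + $30.47 + $48.53 = $516.61
Net pay = $1,523.53 − $516.61 = $1,006.92

$1,006.92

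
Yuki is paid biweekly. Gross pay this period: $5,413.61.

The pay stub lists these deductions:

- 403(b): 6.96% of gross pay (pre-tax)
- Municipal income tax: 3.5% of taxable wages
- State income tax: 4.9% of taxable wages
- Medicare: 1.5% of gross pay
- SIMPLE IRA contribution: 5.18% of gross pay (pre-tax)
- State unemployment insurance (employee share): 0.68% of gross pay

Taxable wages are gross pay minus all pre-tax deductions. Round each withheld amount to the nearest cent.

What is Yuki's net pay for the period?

SIMPLE IRA contribution: $5,413.61 × 0.0518 = $280.42
403(b): $5,413.61 × 0.0696 = $376.79
Pre-tax total = $280.42 + $376.79 = $657.21
Taxable wages = $5,413.61 − $657.21 = $4,756.40
State income tax: $4,756.40 × 0.049 = $233.06
Municipal income tax: $4,756.40 × 0.035 = $166.47
State unemployment insurance (employee share): $5,413.61 × 0.0068 = $36.81
Medicare: $5,413.61 × 0.015 = $81.20
Total deductions = $280.42 + $376.79 + $233.06 + $166.47 + $36.81 + $81.20 = $1,174.75
Net pay = $5,413.61 − $1,174.75 = $4,238.86

$4,238.86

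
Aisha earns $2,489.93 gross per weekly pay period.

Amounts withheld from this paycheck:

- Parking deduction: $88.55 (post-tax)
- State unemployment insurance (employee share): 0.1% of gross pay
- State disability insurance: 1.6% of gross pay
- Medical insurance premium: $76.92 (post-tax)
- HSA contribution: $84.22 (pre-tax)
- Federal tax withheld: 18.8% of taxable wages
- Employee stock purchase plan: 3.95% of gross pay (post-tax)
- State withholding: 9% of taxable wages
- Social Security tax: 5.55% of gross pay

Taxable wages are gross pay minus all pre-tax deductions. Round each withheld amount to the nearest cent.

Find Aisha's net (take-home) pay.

HSA contribution: $84.22
Taxable wages = $2,489.93 − $84.22 = $2,405.71
Federal tax withheld: $2,405.71 × 0.188 = $452.27
State withholding: $2,405.71 × 0.09 = $216.51
State disability insurance: $2,489.93 × 0.016 = $39.84
Social Security tax: $2,489.93 × 0.0555 = $138.19
State unemployment insurance (employee share): $2,489.93 × 0.001 = $2.49
Parking deduction: $88.55
Employee stock purchase plan: $2,489.93 × 0.0395 = $98.35
Medical insurance premium: $76.92
Total deductions = $84.22 + $452.27 + $216.51 + $39.84 + $138.19 + $2.49 + $88.55 + $98.35 + $76.92 = $1,197.34
Net pay = $2,489.93 − $1,197.34 = $1,292.59

$1,292.59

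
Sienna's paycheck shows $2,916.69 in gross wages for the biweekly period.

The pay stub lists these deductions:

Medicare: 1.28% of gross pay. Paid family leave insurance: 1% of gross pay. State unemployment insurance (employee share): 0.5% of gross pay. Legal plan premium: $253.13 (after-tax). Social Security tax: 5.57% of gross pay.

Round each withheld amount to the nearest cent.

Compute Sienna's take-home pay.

$2,420.02

State unemployment insurance (employee share): $2,916.69 × 0.005 = $14.58
Social Security tax: $2,916.69 × 0.0557 = $162.46
Medicare: $2,916.69 × 0.0128 = $37.33
Paid family leave insurance: $2,916.69 × 0.01 = $29.17
Legal plan premium: $253.13
Total deductions = $14.58 + $162.46 + $37.33 + $29.17 + $253.13 = $496.67
Net pay = $2,916.69 − $496.67 = $2,420.02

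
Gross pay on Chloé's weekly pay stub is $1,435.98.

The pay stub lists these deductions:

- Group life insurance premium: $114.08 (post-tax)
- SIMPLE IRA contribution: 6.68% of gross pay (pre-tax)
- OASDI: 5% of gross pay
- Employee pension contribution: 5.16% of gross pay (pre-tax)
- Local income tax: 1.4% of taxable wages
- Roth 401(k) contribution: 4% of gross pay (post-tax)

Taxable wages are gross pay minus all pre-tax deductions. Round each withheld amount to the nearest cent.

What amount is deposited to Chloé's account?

Employee pension contribution: $1,435.98 × 0.0516 = $74.10
SIMPLE IRA contribution: $1,435.98 × 0.0668 = $95.92
Pre-tax total = $74.10 + $95.92 = $170.02
Taxable wages = $1,435.98 − $170.02 = $1,265.96
Local income tax: $1,265.96 × 0.014 = $17.72
OASDI: $1,435.98 × 0.05 = $71.80
Group life insurance premium: $114.08
Roth 401(k) contribution: $1,435.98 × 0.04 = $57.44
Total deductions = $74.10 + $95.92 + $17.72 + $71.80 + $114.08 + $57.44 = $431.06
Net pay = $1,435.98 − $431.06 = $1,004.92

$1,004.92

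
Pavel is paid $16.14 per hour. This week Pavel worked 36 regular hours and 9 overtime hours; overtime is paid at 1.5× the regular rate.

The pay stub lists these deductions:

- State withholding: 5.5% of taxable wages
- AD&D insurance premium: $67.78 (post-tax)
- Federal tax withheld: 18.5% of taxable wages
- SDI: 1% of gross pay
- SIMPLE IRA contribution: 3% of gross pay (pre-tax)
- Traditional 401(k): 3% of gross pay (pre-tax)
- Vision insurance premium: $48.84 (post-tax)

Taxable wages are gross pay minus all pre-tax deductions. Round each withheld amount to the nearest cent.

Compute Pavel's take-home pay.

Regular pay: 36 × $16.14 = $581.04
Overtime pay: 9 × $16.14 × 1.5 = $217.89
Gross pay = $581.04 + $217.89 = $798.93
Traditional 401(k): $798.93 × 0.03 = $23.97
SIMPLE IRA contribution: $798.93 × 0.03 = $23.97
Pre-tax total = $23.97 + $23.97 = $47.94
Taxable wages = $798.93 − $47.94 = $750.99
State withholding: $750.99 × 0.055 = $41.30
Federal tax withheld: $750.99 × 0.185 = $138.93
SDI: $798.93 × 0.01 = $7.99
Vision insurance premium: $48.84
AD&D insurance premium: $67.78
Total deductions = $23.97 + $23.97 + $41.30 + $138.93 + $7.99 + $48.84 + $67.78 = $352.78
Net pay = $798.93 − $352.78 = $446.15

$446.15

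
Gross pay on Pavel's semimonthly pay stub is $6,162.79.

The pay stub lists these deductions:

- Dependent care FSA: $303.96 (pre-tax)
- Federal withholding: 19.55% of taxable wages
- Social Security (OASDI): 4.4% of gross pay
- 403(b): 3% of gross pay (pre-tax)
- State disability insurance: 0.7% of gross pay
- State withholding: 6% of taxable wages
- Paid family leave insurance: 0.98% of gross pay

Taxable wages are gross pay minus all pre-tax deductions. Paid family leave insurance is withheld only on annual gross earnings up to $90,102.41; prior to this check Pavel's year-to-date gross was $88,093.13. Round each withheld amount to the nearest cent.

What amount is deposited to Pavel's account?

Dependent care FSA: $303.96
403(b): $6,162.79 × 0.03 = $184.88
Pre-tax total = $303.96 + $184.88 = $488.84
Taxable wages = $6,162.79 − $488.84 = $5,673.95
Federal withholding: $5,673.95 × 0.1955 = $1,109.26
State withholding: $5,673.95 × 0.06 = $340.44
Social Security (OASDI): $6,162.79 × 0.044 = $271.16
State disability insurance: $6,162.79 × 0.007 = $43.14
Paid family leave insurance: only $90,102.41 − $88,093.13 = $2,009.28 of this check is subject → $2,009.28 × 0.0098 = $19.69
Total deductions = $303.96 + $184.88 + $1,109.26 + $340.44 + $271.16 + $43.14 + $19.69 = $2,272.53
Net pay = $6,162.79 − $2,272.53 = $3,890.26

$3,890.26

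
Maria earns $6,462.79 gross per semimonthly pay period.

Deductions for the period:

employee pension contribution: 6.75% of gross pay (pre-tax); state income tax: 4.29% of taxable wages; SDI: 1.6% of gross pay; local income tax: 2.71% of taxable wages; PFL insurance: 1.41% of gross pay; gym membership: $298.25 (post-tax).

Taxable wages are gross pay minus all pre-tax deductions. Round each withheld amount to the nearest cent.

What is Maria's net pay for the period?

$5,111.91

Employee pension contribution: $6,462.79 × 0.0675 = $436.24
Taxable wages = $6,462.79 − $436.24 = $6,026.55
Local income tax: $6,026.55 × 0.0271 = $163.32
State income tax: $6,026.55 × 0.0429 = $258.54
SDI: $6,462.79 × 0.016 = $103.40
PFL insurance: $6,462.79 × 0.0141 = $91.13
Gym membership: $298.25
Total deductions = $436.24 + $163.32 + $258.54 + $103.40 + $91.13 + $298.25 = $1,350.88
Net pay = $6,462.79 − $1,350.88 = $5,111.91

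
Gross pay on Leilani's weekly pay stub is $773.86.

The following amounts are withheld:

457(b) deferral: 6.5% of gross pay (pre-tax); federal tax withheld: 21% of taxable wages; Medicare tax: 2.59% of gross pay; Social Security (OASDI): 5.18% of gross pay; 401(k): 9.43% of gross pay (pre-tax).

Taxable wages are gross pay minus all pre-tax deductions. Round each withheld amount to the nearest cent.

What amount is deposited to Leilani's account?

$453.84

457(b) deferral: $773.86 × 0.065 = $50.30
401(k): $773.86 × 0.0943 = $72.97
Pre-tax total = $50.30 + $72.97 = $123.27
Taxable wages = $773.86 − $123.27 = $650.59
Federal tax withheld: $650.59 × 0.21 = $136.62
Social Security (OASDI): $773.86 × 0.0518 = $40.09
Medicare tax: $773.86 × 0.0259 = $20.04
Total deductions = $50.30 + $72.97 + $136.62 + $40.09 + $20.04 = $320.02
Net pay = $773.86 − $320.02 = $453.84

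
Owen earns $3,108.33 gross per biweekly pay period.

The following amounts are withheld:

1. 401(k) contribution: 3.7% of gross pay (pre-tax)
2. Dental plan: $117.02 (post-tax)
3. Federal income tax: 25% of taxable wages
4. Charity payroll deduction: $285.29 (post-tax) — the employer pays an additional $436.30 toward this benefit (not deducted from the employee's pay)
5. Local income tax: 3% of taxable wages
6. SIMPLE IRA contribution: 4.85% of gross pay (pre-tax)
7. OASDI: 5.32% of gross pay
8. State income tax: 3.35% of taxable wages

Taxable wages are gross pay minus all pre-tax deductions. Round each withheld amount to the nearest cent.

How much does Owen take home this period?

$1,383.75

401(k) contribution: $3,108.33 × 0.037 = $115.01
SIMPLE IRA contribution: $3,108.33 × 0.0485 = $150.75
Pre-tax total = $115.01 + $150.75 = $265.76
Taxable wages = $3,108.33 − $265.76 = $2,842.57
Federal income tax: $2,842.57 × 0.25 = $710.64
State income tax: $2,842.57 × 0.0335 = $95.23
Local income tax: $2,842.57 × 0.03 = $85.28
OASDI: $3,108.33 × 0.0532 = $165.36
Charity payroll deduction: $285.29
Dental plan: $117.02
(Employer's $436.30 toward charity payroll deduction is not withheld from the employee.)
Total deductions = $115.01 + $150.75 + $710.64 + $95.23 + $85.28 + $165.36 + $285.29 + $117.02 = $1,724.58
Net pay = $3,108.33 − $1,724.58 = $1,383.75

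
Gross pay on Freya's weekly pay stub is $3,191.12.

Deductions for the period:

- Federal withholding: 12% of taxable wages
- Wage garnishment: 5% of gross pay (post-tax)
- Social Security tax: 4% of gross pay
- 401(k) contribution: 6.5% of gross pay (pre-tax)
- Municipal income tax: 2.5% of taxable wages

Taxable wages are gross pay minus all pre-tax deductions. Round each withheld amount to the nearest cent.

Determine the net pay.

$2,263.87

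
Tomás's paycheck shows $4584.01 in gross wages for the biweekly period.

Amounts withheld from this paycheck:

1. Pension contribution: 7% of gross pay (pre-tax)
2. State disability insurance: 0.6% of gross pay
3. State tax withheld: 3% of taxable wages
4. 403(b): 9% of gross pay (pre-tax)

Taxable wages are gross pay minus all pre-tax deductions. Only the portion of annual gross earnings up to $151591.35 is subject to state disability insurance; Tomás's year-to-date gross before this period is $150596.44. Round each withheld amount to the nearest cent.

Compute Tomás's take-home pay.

$3729.08

403(b): $4584.01 × 0.09 = $412.56
Pension contribution: $4584.01 × 0.07 = $320.88
Pre-tax total = $412.56 + $320.88 = $733.44
Taxable wages = $4584.01 − $733.44 = $3850.57
State tax withheld: $3850.57 × 0.03 = $115.52
State disability insurance: only $151591.35 − $150596.44 = $994.91 of this check is subject → $994.91 × 0.006 = $5.97
Total deductions = $412.56 + $320.88 + $115.52 + $5.97 = $854.93
Net pay = $4584.01 − $854.93 = $3729.08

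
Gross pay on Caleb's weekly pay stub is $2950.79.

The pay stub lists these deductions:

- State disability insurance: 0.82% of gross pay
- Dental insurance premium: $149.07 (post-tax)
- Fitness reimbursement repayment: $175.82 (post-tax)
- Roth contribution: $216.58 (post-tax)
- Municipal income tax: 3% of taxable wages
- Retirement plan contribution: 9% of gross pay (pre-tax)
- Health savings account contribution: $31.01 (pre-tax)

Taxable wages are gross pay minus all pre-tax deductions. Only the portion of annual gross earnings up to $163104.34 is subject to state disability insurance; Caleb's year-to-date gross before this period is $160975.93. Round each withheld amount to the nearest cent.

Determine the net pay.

$2015.66

Retirement plan contribution: $2950.79 × 0.09 = $265.57
Health savings account contribution: $31.01
Pre-tax total = $265.57 + $31.01 = $296.58
Taxable wages = $2950.79 − $296.58 = $2654.21
Municipal income tax: $2654.21 × 0.03 = $79.63
State disability insurance: only $163104.34 − $160975.93 = $2128.41 of this check is subject → $2128.41 × 0.0082 = $17.45
Roth contribution: $216.58
Dental insurance premium: $149.07
Fitness reimbursement repayment: $175.82
Total deductions = $265.57 + $31.01 + $79.63 + $17.45 + $216.58 + $149.07 + $175.82 = $935.13
Net pay = $2950.79 − $935.13 = $2015.66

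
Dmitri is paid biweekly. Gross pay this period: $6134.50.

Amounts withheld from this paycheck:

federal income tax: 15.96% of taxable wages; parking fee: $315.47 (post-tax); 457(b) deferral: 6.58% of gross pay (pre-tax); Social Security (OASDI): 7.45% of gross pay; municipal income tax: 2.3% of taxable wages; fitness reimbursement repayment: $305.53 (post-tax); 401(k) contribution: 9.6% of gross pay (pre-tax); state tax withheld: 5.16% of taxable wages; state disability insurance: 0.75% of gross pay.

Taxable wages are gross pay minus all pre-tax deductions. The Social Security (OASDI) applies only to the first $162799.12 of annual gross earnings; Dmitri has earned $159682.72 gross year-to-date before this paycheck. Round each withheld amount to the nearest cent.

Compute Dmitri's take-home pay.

$3038.53

457(b) deferral: $6134.50 × 0.0658 = $403.65
401(k) contribution: $6134.50 × 0.096 = $588.91
Pre-tax total = $403.65 + $588.91 = $992.56
Taxable wages = $6134.50 − $992.56 = $5141.94
Federal income tax: $5141.94 × 0.1596 = $820.65
Municipal income tax: $5141.94 × 0.023 = $118.26
State tax withheld: $5141.94 × 0.0516 = $265.32
State disability insurance: $6134.50 × 0.0075 = $46.01
Social Security (OASDI): only $162799.12 − $159682.72 = $3116.40 of this check is subject → $3116.40 × 0.0745 = $232.17
Fitness reimbursement repayment: $305.53
Parking fee: $315.47
Total deductions = $403.65 + $588.91 + $820.65 + $118.26 + $265.32 + $46.01 + $232.17 + $305.53 + $315.47 = $3095.97
Net pay = $6134.50 − $3095.97 = $3038.53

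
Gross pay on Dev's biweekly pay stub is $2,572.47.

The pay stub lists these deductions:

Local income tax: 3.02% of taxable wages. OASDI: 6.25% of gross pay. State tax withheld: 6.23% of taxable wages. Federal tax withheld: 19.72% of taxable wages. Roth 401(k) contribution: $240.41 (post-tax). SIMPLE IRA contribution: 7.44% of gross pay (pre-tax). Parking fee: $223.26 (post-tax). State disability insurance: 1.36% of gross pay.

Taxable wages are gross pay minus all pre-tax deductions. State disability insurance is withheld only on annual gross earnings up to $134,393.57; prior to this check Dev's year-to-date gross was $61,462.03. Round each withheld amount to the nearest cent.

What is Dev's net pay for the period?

$1,031.84

SIMPLE IRA contribution: $2,572.47 × 0.0744 = $191.39
Taxable wages = $2,572.47 − $191.39 = $2,381.08
Federal tax withheld: $2,381.08 × 0.1972 = $469.55
Local income tax: $2,381.08 × 0.0302 = $71.91
State tax withheld: $2,381.08 × 0.0623 = $148.34
OASDI: $2,572.47 × 0.0625 = $160.78
State disability insurance: cap not yet reached, full $2,572.47 is subject → $2,572.47 × 0.0136 = $34.99
Roth 401(k) contribution: $240.41
Parking fee: $223.26
Total deductions = $191.39 + $469.55 + $71.91 + $148.34 + $160.78 + $34.99 + $240.41 + $223.26 = $1,540.63
Net pay = $2,572.47 − $1,540.63 = $1,031.84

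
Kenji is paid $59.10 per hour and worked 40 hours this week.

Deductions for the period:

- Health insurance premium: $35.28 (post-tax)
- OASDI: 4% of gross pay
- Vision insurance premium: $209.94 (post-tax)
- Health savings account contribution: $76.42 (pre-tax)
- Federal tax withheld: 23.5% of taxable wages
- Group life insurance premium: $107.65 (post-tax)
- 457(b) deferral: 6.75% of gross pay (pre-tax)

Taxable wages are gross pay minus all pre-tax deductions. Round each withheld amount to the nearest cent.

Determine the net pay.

$1,180.50

Gross pay: 40 × $59.10 = $2,364.00
Health savings account contribution: $76.42
457(b) deferral: $2,364.00 × 0.0675 = $159.57
Pre-tax total = $76.42 + $159.57 = $235.99
Taxable wages = $2,364.00 − $235.99 = $2,128.01
Federal tax withheld: $2,128.01 × 0.235 = $500.08
OASDI: $2,364.00 × 0.04 = $94.56
Vision insurance premium: $209.94
Health insurance premium: $35.28
Group life insurance premium: $107.65
Total deductions = $76.42 + $159.57 + $500.08 + $94.56 + $209.94 + $35.28 + $107.65 = $1,183.50
Net pay = $2,364.00 − $1,183.50 = $1,180.50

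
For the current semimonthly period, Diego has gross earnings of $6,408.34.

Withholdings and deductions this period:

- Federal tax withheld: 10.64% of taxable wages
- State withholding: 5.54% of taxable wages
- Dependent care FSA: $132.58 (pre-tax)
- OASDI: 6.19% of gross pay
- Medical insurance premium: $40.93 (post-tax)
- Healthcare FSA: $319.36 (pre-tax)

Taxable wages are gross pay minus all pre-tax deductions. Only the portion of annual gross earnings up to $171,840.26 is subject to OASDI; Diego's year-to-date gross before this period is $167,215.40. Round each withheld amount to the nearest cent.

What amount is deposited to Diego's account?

$4,665.45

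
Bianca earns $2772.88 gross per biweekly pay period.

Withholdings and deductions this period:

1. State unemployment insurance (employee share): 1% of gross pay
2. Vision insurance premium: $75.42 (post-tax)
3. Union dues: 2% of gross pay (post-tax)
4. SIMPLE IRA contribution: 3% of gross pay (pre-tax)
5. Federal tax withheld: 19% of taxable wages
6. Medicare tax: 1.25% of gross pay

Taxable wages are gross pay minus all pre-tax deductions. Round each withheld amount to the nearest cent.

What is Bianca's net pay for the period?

SIMPLE IRA contribution: $2772.88 × 0.03 = $83.19
Taxable wages = $2772.88 − $83.19 = $2689.69
Federal tax withheld: $2689.69 × 0.19 = $511.04
Medicare tax: $2772.88 × 0.0125 = $34.66
State unemployment insurance (employee share): $2772.88 × 0.01 = $27.73
Union dues: $2772.88 × 0.02 = $55.46
Vision insurance premium: $75.42
Total deductions = $83.19 + $511.04 + $34.66 + $27.73 + $55.46 + $75.42 = $787.50
Net pay = $2772.88 − $787.50 = $1985.38

$1985.38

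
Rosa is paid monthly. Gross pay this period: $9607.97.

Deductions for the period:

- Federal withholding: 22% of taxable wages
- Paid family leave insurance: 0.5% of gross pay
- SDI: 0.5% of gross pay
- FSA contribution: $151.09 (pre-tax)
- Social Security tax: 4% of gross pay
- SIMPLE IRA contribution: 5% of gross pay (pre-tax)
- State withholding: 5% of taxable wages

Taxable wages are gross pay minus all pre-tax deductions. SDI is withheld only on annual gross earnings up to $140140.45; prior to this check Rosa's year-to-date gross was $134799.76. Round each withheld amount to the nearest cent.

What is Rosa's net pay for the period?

$6093.77

SIMPLE IRA contribution: $9607.97 × 0.05 = $480.40
FSA contribution: $151.09
Pre-tax total = $480.40 + $151.09 = $631.49
Taxable wages = $9607.97 − $631.49 = $8976.48
State withholding: $8976.48 × 0.05 = $448.82
Federal withholding: $8976.48 × 0.22 = $1974.83
Paid family leave insurance: $9607.97 × 0.005 = $48.04
Social Security tax: $9607.97 × 0.04 = $384.32
SDI: only $140140.45 − $134799.76 = $5340.69 of this check is subject → $5340.69 × 0.005 = $26.70
Total deductions = $480.40 + $151.09 + $448.82 + $1974.83 + $48.04 + $384.32 + $26.70 = $3514.20
Net pay = $9607.97 − $3514.20 = $6093.77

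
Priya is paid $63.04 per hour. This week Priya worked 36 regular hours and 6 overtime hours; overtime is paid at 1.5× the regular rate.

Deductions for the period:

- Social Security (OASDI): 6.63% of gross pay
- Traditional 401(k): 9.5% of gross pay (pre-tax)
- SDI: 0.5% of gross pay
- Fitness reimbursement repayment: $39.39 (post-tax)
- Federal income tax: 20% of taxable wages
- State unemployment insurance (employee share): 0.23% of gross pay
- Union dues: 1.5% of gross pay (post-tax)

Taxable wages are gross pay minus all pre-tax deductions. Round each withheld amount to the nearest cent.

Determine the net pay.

$1,763.12

Regular pay: 36 × $63.04 = $2,269.44
Overtime pay: 6 × $63.04 × 1.5 = $567.36
Gross pay = $2,269.44 + $567.36 = $2,836.80
Traditional 401(k): $2,836.80 × 0.095 = $269.50
Taxable wages = $2,836.80 − $269.50 = $2,567.30
Federal income tax: $2,567.30 × 0.2 = $513.46
Social Security (OASDI): $2,836.80 × 0.0663 = $188.08
State unemployment insurance (employee share): $2,836.80 × 0.0023 = $6.52
SDI: $2,836.80 × 0.005 = $14.18
Fitness reimbursement repayment: $39.39
Union dues: $2,836.80 × 0.015 = $42.55
Total deductions = $269.50 + $513.46 + $188.08 + $6.52 + $14.18 + $39.39 + $42.55 = $1,073.68
Net pay = $2,836.80 − $1,073.68 = $1,763.12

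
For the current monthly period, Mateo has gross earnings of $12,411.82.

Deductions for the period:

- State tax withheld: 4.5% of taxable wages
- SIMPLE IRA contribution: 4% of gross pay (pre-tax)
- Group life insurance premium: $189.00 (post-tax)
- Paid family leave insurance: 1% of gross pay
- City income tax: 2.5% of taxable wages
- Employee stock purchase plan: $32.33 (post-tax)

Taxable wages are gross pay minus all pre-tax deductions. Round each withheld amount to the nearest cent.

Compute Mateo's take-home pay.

$10,735.83

SIMPLE IRA contribution: $12,411.82 × 0.04 = $496.47
Taxable wages = $12,411.82 − $496.47 = $11,915.35
City income tax: $11,915.35 × 0.025 = $297.88
State tax withheld: $11,915.35 × 0.045 = $536.19
Paid family leave insurance: $12,411.82 × 0.01 = $124.12
Employee stock purchase plan: $32.33
Group life insurance premium: $189.00
Total deductions = $496.47 + $297.88 + $536.19 + $124.12 + $32.33 + $189.00 = $1,675.99
Net pay = $12,411.82 − $1,675.99 = $10,735.83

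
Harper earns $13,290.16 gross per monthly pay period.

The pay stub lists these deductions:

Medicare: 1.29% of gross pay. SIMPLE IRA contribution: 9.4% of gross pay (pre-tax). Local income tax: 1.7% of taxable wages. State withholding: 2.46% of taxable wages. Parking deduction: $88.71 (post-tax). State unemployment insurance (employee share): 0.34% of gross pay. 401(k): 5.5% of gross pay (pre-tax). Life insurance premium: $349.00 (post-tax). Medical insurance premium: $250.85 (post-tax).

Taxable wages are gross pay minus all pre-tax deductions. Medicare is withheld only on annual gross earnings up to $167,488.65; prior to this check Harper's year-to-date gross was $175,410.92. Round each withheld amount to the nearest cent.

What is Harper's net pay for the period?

$10,105.68

SIMPLE IRA contribution: $13,290.16 × 0.094 = $1,249.28
401(k): $13,290.16 × 0.055 = $730.96
Pre-tax total = $1,249.28 + $730.96 = $1,980.24
Taxable wages = $13,290.16 − $1,980.24 = $11,309.92
Local income tax: $11,309.92 × 0.017 = $192.27
State withholding: $11,309.92 × 0.0246 = $278.22
Medicare: annual cap $167,488.65 already reached (YTD $175,410.92), so $0.00
State unemployment insurance (employee share): $13,290.16 × 0.0034 = $45.19
Parking deduction: $88.71
Life insurance premium: $349.00
Medical insurance premium: $250.85
Total deductions = $1,249.28 + $730.96 + $192.27 + $278.22 + $0.00 + $45.19 + $88.71 + $349.00 + $250.85 = $3,184.48
Net pay = $13,290.16 − $3,184.48 = $10,105.68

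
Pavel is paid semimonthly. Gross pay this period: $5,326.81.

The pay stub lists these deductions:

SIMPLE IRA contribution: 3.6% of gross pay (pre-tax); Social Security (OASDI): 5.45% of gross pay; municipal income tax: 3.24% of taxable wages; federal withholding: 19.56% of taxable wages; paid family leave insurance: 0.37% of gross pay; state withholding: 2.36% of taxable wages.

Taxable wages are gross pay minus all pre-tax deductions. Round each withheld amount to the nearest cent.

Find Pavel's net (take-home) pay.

SIMPLE IRA contribution: $5,326.81 × 0.036 = $191.77
Taxable wages = $5,326.81 − $191.77 = $5,135.04
Federal withholding: $5,135.04 × 0.1956 = $1,004.41
Municipal income tax: $5,135.04 × 0.0324 = $166.38
State withholding: $5,135.04 × 0.0236 = $121.19
Social Security (OASDI): $5,326.81 × 0.0545 = $290.31
Paid family leave insurance: $5,326.81 × 0.0037 = $19.71
Total deductions = $191.77 + $1,004.41 + $166.38 + $121.19 + $290.31 + $19.71 = $1,793.77
Net pay = $5,326.81 − $1,793.77 = $3,533.04

$3,533.04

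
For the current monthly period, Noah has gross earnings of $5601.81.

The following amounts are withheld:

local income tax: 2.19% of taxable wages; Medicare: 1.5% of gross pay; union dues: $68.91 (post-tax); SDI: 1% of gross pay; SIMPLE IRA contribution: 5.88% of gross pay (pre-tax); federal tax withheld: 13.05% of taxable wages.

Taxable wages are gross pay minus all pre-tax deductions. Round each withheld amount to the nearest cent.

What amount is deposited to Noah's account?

$4259.94

SIMPLE IRA contribution: $5601.81 × 0.0588 = $329.39
Taxable wages = $5601.81 − $329.39 = $5272.42
Federal tax withheld: $5272.42 × 0.1305 = $688.05
Local income tax: $5272.42 × 0.0219 = $115.47
SDI: $5601.81 × 0.01 = $56.02
Medicare: $5601.81 × 0.015 = $84.03
Union dues: $68.91
Total deductions = $329.39 + $688.05 + $115.47 + $56.02 + $84.03 + $68.91 = $1341.87
Net pay = $5601.81 − $1341.87 = $4259.94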